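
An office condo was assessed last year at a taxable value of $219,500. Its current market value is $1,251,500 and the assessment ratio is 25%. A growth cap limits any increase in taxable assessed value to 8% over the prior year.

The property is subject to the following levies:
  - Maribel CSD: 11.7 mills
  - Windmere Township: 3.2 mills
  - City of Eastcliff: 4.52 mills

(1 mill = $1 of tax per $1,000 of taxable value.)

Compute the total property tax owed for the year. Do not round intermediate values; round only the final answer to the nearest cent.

Uncapped assessed value = $1,251,500 × 0.25 = $312,875
Cap limit = $219,500 × 1.08 = $237,060
Taxable assessed value = min($312,875, $237,060) = $237,060 (cap binds)
Maribel CSD: $237,060 × 0.0117 = $2,773.602
Windmere Township: $237,060 × 0.0032 = $758.592
City of Eastcliff: $237,060 × 0.00452 = $1,071.5112
Total = $4,603.7052

$4,603.71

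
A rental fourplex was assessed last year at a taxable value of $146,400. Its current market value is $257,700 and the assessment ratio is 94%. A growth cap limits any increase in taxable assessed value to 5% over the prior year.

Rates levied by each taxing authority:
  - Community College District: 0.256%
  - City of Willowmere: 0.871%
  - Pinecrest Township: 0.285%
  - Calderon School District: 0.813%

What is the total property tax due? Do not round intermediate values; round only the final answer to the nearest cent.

Uncapped assessed value = $257,700 × 0.94 = $242,238
Cap limit = $146,400 × 1.05 = $153,720
Taxable assessed value = min($242,238, $153,720) = $153,720 (cap binds)
Community College District: $153,720 × 0.00256 = $393.5232
City of Willowmere: $153,720 × 0.00871 = $1,338.9012
Pinecrest Township: $153,720 × 0.00285 = $438.102
Calderon School District: $153,720 × 0.00813 = $1,249.7436
Total = $3,420.27

$3,420.27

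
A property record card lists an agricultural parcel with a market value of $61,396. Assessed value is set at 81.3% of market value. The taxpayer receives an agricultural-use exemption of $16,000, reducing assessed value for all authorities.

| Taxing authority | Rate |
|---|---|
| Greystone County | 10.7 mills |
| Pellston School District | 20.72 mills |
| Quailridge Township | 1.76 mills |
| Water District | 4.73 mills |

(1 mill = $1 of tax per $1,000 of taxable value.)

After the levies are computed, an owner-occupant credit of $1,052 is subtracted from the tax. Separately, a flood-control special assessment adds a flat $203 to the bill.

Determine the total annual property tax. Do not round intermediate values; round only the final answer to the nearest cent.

$436.72

Assessed value = $61,396 × 0.813 = $49,914.948
Taxable value = $49,914.948 − $16,000 = $33,914.948
Greystone County: $33,914.948 × 0.0107 = $362.8899436
Pellston School District: $33,914.948 × 0.02072 = $702.71772256
Quailridge Township: $33,914.948 × 0.00176 = $59.69030848
Water District: $33,914.948 × 0.00473 = $160.41770404
Levies subtotal = $1,285.71567868
After credit = $1,285.71567868 − $1,052 = $233.71567868
Total = $233.71567868 + $203 = $436.71567868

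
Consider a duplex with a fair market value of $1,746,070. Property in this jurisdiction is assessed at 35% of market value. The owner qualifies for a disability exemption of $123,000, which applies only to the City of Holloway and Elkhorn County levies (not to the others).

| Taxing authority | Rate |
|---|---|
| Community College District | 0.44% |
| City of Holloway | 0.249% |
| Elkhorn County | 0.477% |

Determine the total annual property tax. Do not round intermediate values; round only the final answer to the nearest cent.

Assessed value = $1,746,070 × 0.35 = $611,124.5
Community College District: $611,124.5 × 0.0044 = $2,688.9478
City of Holloway: ($611,124.5 − $123,000) × 0.00249 = $488,124.5 × 0.00249 = $1,215.430005
Elkhorn County: ($611,124.5 − $123,000) × 0.00477 = $488,124.5 × 0.00477 = $2,328.353865
Total = $6,232.73167

$6,232.73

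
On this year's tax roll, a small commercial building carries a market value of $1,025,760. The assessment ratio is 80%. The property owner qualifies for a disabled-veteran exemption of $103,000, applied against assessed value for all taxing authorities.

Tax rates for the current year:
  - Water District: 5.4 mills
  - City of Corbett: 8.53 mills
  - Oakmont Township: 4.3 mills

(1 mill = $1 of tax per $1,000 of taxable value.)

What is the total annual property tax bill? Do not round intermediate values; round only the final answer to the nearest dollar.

Assessed value = $1,025,760 × 0.8 = $820,608
Taxable value = $820,608 − $103,000 = $717,608
Water District: $717,608 × 0.0054 = $3,875.0832
City of Corbett: $717,608 × 0.00853 = $6,121.19624
Oakmont Township: $717,608 × 0.0043 = $3,085.7144
Total = $3,875.0832 + $6,121.19624 + $3,085.7144 = $13,081.99384

$13,082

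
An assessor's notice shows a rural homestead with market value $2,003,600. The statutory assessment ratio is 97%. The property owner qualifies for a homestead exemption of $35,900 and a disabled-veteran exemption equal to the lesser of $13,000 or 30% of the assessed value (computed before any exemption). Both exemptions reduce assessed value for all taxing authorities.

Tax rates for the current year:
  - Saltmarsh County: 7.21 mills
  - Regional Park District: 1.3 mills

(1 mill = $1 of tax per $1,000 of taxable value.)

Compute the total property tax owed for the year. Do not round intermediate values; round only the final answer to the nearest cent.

$16,122.98

Assessed value = $2,003,600 × 0.97 = $1,943,492
Disabled-veteran exemption = min($13,000, 30% × $1,943,492) = min($13,000, $583,047.6) = $13,000 (dollar cap binds)
Taxable value = $1,943,492 − $35,900 − $13,000 = $1,894,592
Saltmarsh County: $1,894,592 × 0.00721 = $13,660.00832
Regional Park District: $1,894,592 × 0.0013 = $2,462.9696
Total = $16,122.97792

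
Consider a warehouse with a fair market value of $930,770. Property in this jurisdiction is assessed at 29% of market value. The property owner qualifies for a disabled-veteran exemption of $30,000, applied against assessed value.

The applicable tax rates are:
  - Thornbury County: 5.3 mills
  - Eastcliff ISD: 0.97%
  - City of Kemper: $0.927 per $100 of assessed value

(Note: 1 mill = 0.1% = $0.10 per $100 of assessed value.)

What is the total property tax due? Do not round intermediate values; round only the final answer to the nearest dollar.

Assessed value = $930,770 × 0.29 = $269,923.3
Taxable value = $269,923.3 − $30,000 = $239,923.3
Thornbury County: $239,923.3 × 0.0053 = $1,271.59349
Eastcliff ISD: $239,923.3 × 0.0097 = $2,327.25601
City of Kemper: $239,923.3 × 0.00927 = $2,224.088991
Total = $5,822.938491

$5,823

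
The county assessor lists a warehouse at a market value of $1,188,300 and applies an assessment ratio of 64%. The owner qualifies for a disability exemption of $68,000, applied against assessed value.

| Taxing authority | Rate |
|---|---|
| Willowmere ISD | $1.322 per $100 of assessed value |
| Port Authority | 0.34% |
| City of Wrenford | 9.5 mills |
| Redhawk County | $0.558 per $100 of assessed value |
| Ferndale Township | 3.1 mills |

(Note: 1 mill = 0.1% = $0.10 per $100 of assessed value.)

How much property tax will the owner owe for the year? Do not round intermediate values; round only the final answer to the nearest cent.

$24,099.42

Assessed value = $1,188,300 × 0.64 = $760,512
Taxable value = $760,512 − $68,000 = $692,512
Willowmere ISD: $692,512 × 0.01322 = $9,155.00864
Port Authority: $692,512 × 0.0034 = $2,354.5408
City of Wrenford: $692,512 × 0.0095 = $6,578.864
Redhawk County: $692,512 × 0.00558 = $3,864.21696
Ferndale Township: $692,512 × 0.0031 = $2,146.7872
Total = $24,099.4176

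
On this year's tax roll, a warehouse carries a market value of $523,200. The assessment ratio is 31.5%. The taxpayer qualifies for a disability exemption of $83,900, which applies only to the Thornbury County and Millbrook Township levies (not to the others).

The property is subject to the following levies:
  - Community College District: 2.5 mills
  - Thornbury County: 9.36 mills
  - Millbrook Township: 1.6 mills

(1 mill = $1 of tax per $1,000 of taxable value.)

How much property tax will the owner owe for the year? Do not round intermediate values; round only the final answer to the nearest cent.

Assessed value = $523,200 × 0.315 = $164,808
Community College District: $164,808 × 0.0025 = $412.02
Thornbury County: ($164,808 − $83,900) × 0.00936 = $80,908 × 0.00936 = $757.29888
Millbrook Township: ($164,808 − $83,900) × 0.0016 = $80,908 × 0.0016 = $129.4528
Total = $1,298.77168

$1,298.77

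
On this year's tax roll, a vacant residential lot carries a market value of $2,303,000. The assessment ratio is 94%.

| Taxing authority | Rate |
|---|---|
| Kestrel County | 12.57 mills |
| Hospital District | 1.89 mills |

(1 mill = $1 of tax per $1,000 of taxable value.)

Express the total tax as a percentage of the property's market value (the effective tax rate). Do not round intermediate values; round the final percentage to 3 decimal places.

1.359%

Assessed value = $2,303,000 × 0.94 = $2,164,820
Kestrel County: $2,164,820 × 0.01257 = $27,211.7874
Hospital District: $2,164,820 × 0.00189 = $4,091.5098
Total tax = $31,303.2972
Effective rate = $31,303.2972 ÷ $2,303,000 = 1.359% of market value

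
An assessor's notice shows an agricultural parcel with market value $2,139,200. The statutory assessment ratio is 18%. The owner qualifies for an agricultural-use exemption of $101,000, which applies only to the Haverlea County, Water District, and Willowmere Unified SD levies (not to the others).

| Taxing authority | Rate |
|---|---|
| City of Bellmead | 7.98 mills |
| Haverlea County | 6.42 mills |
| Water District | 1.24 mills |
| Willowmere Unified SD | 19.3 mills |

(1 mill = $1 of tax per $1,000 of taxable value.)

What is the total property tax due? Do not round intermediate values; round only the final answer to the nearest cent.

Assessed value = $2,139,200 × 0.18 = $385,056
City of Bellmead: $385,056 × 0.00798 = $3,072.74688
Haverlea County: ($385,056 − $101,000) × 0.00642 = $284,056 × 0.00642 = $1,823.63952
Water District: ($385,056 − $101,000) × 0.00124 = $284,056 × 0.00124 = $352.22944
Willowmere Unified SD: ($385,056 − $101,000) × 0.0193 = $284,056 × 0.0193 = $5,482.2808
Total = $10,730.89664

$10,730.90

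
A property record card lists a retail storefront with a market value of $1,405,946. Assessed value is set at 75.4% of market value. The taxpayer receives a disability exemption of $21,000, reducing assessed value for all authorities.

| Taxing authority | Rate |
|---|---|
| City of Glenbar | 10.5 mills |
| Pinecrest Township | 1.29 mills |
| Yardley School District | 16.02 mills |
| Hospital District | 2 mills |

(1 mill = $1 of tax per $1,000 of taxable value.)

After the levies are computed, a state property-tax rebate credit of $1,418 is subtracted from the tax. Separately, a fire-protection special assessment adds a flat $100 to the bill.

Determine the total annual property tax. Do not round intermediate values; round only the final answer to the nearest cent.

Assessed value = $1,405,946 × 0.754 = $1,060,083.284
Taxable value = $1,060,083.284 − $21,000 = $1,039,083.284
City of Glenbar: $1,039,083.284 × 0.0105 = $10,910.374482
Pinecrest Township: $1,039,083.284 × 0.00129 = $1,340.41743636
Yardley School District: $1,039,083.284 × 0.01602 = $16,646.11420968
Hospital District: $1,039,083.284 × 0.002 = $2,078.166568
Levies subtotal = $30,975.07269604
After credit = $30,975.07269604 − $1,418 = $29,557.07269604
Total = $29,557.07269604 + $100 = $29,657.07269604

$29,657.07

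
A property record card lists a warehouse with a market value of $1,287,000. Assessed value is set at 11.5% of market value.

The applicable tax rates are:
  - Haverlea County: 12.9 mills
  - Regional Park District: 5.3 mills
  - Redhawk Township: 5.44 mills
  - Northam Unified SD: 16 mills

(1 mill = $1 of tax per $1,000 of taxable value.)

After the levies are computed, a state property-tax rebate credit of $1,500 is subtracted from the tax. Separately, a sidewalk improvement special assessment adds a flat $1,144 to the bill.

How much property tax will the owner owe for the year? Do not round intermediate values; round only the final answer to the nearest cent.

$5,510.92

Assessed value = $1,287,000 × 0.115 = $148,005
Haverlea County: $148,005 × 0.0129 = $1,909.2645
Regional Park District: $148,005 × 0.0053 = $784.4265
Redhawk Township: $148,005 × 0.00544 = $805.1472
Northam Unified SD: $148,005 × 0.016 = $2,368.08
Levies subtotal = $5,866.9182
After credit = $5,866.9182 − $1,500 = $4,366.9182
Total = $4,366.9182 + $1,144 = $5,510.9182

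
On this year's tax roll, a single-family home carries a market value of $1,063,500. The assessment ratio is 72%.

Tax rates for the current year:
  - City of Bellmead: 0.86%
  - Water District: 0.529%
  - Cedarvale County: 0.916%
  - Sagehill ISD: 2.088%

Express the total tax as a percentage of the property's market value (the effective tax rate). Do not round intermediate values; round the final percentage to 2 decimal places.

Assessed value = $1,063,500 × 0.72 = $765,720
City of Bellmead: $765,720 × 0.0086 = $6,585.192
Water District: $765,720 × 0.00529 = $4,050.6588
Cedarvale County: $765,720 × 0.00916 = $7,013.9952
Sagehill ISD: $765,720 × 0.02088 = $15,988.2336
Total tax = $33,638.0796
Effective rate = $33,638.0796 ÷ $1,063,500 = 3.16% of market value

3.16%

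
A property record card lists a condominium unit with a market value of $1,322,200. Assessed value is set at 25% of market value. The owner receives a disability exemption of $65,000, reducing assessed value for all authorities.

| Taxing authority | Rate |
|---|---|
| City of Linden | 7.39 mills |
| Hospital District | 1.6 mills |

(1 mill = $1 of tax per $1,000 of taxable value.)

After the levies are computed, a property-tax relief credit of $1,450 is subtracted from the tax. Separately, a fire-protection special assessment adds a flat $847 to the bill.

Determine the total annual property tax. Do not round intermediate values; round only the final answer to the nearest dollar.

$1,784

Assessed value = $1,322,200 × 0.25 = $330,550
Taxable value = $330,550 − $65,000 = $265,550
City of Linden: $265,550 × 0.00739 = $1,962.4145
Hospital District: $265,550 × 0.0016 = $424.88
Levies subtotal = $2,387.2945
After credit = $2,387.2945 − $1,450 = $937.2945
Total = $937.2945 + $847 = $1,784.2945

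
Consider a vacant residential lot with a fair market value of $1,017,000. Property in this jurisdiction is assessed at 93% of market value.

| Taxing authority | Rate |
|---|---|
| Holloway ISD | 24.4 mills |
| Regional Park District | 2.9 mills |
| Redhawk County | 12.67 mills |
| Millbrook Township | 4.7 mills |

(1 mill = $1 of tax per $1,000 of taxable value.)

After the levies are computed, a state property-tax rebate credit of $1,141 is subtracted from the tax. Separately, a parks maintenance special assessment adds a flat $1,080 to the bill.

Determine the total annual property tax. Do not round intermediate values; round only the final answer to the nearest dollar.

Assessed value = $1,017,000 × 0.93 = $945,810
Holloway ISD: $945,810 × 0.0244 = $23,077.764
Regional Park District: $945,810 × 0.0029 = $2,742.849
Redhawk County: $945,810 × 0.01267 = $11,983.4127
Millbrook Township: $945,810 × 0.0047 = $4,445.307
Levies subtotal = $42,249.3327
After credit = $42,249.3327 − $1,141 = $41,108.3327
Total = $41,108.3327 + $1,080 = $42,188.3327

$42,188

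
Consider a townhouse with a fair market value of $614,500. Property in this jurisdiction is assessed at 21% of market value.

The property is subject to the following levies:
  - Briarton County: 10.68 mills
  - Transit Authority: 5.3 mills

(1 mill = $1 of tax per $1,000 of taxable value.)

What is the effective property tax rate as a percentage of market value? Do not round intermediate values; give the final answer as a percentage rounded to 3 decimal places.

Assessed value = $614,500 × 0.21 = $129,045
Briarton County: $129,045 × 0.01068 = $1,378.2006
Transit Authority: $129,045 × 0.0053 = $683.9385
Total tax = $2,062.1391
Effective rate = $2,062.1391 ÷ $614,500 = 0.336% of market value

0.336%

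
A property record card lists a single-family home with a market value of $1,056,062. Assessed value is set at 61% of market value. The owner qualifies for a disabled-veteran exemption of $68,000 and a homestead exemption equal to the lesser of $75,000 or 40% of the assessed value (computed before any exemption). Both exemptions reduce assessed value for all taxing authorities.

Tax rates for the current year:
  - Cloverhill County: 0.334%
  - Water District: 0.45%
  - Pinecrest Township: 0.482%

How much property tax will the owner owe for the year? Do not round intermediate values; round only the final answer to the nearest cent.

Assessed value = $1,056,062 × 0.61 = $644,197.82
Homestead exemption = min($75,000, 40% × $644,197.82) = min($75,000, $257,679.128) = $75,000 (dollar cap binds)
Taxable value = $644,197.82 − $68,000 − $75,000 = $501,197.82
Cloverhill County: $501,197.82 × 0.00334 = $1,674.0007188
Water District: $501,197.82 × 0.0045 = $2,255.39019
Pinecrest Township: $501,197.82 × 0.00482 = $2,415.7734924
Total = $6,345.1644012

$6,345.16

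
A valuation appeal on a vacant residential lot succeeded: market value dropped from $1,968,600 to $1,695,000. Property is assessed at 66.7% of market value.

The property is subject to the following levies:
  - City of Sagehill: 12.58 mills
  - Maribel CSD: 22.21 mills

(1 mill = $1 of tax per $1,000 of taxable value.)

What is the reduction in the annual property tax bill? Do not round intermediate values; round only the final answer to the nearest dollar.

$6,349

Old assessed value = $1,968,600 × 0.667 = $1,313,056.2
New assessed value = $1,695,000 × 0.667 = $1,130,565
Combined rate = 0.01258 + 0.02221 = 0.03479
Old tax = $1,313,056.2 × 0.03479 = $45,681.225198
New tax = $1,130,565 × 0.03479 = $39,332.35635
Reduction = $45,681.225198 − $39,332.35635 = $6,348.868848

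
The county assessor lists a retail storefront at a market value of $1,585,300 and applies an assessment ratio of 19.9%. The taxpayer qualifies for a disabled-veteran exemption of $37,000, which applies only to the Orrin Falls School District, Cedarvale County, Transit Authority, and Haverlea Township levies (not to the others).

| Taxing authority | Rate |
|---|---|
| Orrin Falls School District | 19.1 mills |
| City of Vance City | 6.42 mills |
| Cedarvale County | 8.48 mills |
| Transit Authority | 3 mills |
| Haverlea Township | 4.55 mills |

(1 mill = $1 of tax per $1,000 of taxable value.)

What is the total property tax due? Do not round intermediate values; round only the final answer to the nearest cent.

Assessed value = $1,585,300 × 0.199 = $315,474.7
Orrin Falls School District: ($315,474.7 − $37,000) × 0.0191 = $278,474.7 × 0.0191 = $5,318.86677
City of Vance City: $315,474.7 × 0.00642 = $2,025.347574
Cedarvale County: ($315,474.7 − $37,000) × 0.00848 = $278,474.7 × 0.00848 = $2,361.465456
Transit Authority: ($315,474.7 − $37,000) × 0.003 = $278,474.7 × 0.003 = $835.4241
Haverlea Township: ($315,474.7 − $37,000) × 0.00455 = $278,474.7 × 0.00455 = $1,267.059885
Total = $11,808.163785

$11,808.16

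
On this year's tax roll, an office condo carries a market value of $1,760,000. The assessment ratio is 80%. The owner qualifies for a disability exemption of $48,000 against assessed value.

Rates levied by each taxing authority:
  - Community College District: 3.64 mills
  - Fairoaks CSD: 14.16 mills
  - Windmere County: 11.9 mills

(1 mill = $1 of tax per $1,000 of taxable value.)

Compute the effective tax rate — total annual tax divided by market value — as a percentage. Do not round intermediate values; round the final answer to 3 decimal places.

Assessed value = $1,760,000 × 0.8 = $1,408,000
Taxable value = $1,408,000 − $48,000 = $1,360,000
Community College District: $1,360,000 × 0.00364 = $4,950.4
Fairoaks CSD: $1,360,000 × 0.01416 = $19,257.6
Windmere County: $1,360,000 × 0.0119 = $16,184
Total tax = $40,392
Effective rate = $40,392 ÷ $1,760,000 = 2.295% of market value

2.295%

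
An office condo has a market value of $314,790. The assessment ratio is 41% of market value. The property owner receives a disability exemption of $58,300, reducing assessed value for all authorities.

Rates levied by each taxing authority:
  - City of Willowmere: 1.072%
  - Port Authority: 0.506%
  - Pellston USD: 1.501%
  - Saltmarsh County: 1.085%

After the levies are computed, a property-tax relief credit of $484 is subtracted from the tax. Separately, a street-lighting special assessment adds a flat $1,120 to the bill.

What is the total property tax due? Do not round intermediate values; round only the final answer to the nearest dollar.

$3,583

Assessed value = $314,790 × 0.41 = $129,063.9
Taxable value = $129,063.9 − $58,300 = $70,763.9
City of Willowmere: $70,763.9 × 0.01072 = $758.589008
Port Authority: $70,763.9 × 0.00506 = $358.065334
Pellston USD: $70,763.9 × 0.01501 = $1,062.166139
Saltmarsh County: $70,763.9 × 0.01085 = $767.788315
Levies subtotal = $2,946.608796
After credit = $2,946.608796 − $484 = $2,462.608796
Total = $2,462.608796 + $1,120 = $3,582.608796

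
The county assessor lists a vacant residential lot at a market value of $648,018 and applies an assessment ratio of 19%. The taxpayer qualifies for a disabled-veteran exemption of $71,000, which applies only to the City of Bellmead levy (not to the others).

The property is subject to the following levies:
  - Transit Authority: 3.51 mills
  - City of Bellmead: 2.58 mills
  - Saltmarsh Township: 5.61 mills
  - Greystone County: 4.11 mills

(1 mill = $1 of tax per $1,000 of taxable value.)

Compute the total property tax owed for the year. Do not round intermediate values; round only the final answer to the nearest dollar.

Assessed value = $648,018 × 0.19 = $123,123.42
Transit Authority: $123,123.42 × 0.00351 = $432.1632042
City of Bellmead: ($123,123.42 − $71,000) × 0.00258 = $52,123.42 × 0.00258 = $134.4784236
Saltmarsh Township: $123,123.42 × 0.00561 = $690.7223862
Greystone County: $123,123.42 × 0.00411 = $506.0372562
Total = $1,763.4012702

$1,763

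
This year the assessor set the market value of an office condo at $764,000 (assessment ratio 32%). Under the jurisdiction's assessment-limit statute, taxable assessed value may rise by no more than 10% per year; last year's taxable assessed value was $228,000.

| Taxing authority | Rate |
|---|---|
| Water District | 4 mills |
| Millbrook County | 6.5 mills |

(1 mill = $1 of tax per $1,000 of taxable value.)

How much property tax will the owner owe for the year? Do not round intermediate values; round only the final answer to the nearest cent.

Uncapped assessed value = $764,000 × 0.32 = $244,480
Cap limit = $228,000 × 1.1 = $250,800
Taxable assessed value = min($244,480, $250,800) = $244,480 (cap does not bind)
Water District: $244,480 × 0.004 = $977.92
Millbrook County: $244,480 × 0.0065 = $1,589.12
Total = $2,567.04

$2,567.04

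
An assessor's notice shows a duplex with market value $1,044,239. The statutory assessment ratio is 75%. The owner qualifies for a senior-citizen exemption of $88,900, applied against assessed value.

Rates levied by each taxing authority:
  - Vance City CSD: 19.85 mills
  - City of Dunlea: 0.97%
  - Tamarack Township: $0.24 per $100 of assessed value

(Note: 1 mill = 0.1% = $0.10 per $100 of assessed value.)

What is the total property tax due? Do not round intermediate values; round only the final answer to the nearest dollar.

Assessed value = $1,044,239 × 0.75 = $783,179.25
Taxable value = $783,179.25 − $88,900 = $694,279.25
Vance City CSD: $694,279.25 × 0.01985 = $13,781.4431125
City of Dunlea: $694,279.25 × 0.0097 = $6,734.508725
Tamarack Township: $694,279.25 × 0.0024 = $1,666.2702
Total = $22,182.2220375

$22,182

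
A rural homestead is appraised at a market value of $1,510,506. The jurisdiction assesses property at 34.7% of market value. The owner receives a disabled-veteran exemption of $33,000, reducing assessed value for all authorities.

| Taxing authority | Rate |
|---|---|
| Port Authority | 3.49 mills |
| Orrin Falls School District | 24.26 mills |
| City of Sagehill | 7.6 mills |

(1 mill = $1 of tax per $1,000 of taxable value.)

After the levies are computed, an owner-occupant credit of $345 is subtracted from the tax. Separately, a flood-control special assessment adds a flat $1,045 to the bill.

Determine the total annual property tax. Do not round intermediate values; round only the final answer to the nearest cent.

Assessed value = $1,510,506 × 0.347 = $524,145.582
Taxable value = $524,145.582 − $33,000 = $491,145.582
Port Authority: $491,145.582 × 0.00349 = $1,714.09808118
Orrin Falls School District: $491,145.582 × 0.02426 = $11,915.19181932
City of Sagehill: $491,145.582 × 0.0076 = $3,732.7064232
Levies subtotal = $17,361.9963237
After credit = $17,361.9963237 − $345 = $17,016.9963237
Total = $17,016.9963237 + $1,045 = $18,061.9963237

$18,062.00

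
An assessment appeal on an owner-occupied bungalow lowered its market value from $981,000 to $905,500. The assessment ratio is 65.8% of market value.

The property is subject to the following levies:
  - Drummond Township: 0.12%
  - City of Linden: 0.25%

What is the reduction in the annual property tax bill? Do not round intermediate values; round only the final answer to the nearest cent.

Old assessed value = $981,000 × 0.658 = $645,498
New assessed value = $905,500 × 0.658 = $595,819
Combined rate = 0.0012 + 0.0025 = 0.0037
Old tax = $645,498 × 0.0037 = $2,388.3426
New tax = $595,819 × 0.0037 = $2,204.5303
Reduction = $2,388.3426 − $2,204.5303 = $183.8123

$183.81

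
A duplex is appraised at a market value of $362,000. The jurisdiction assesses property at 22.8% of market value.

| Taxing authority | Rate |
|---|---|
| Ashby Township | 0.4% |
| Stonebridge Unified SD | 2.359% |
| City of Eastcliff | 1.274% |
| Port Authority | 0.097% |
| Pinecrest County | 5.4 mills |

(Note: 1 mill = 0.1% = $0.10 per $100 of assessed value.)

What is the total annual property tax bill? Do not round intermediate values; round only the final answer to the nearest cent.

Assessed value = $362,000 × 0.228 = $82,536
Ashby Township: $82,536 × 0.004 = $330.144
Stonebridge Unified SD: $82,536 × 0.02359 = $1,947.02424
City of Eastcliff: $82,536 × 0.01274 = $1,051.50864
Port Authority: $82,536 × 0.00097 = $80.05992
Pinecrest County: $82,536 × 0.0054 = $445.6944
Total = $3,854.4312

$3,854.43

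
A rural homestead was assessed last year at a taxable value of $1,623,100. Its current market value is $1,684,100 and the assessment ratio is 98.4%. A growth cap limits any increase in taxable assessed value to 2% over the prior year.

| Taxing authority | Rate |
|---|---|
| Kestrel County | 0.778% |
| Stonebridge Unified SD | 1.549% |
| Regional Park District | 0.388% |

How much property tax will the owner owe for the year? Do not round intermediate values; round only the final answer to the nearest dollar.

Uncapped assessed value = $1,684,100 × 0.984 = $1,657,154.4
Cap limit = $1,623,100 × 1.02 = $1,655,562
Taxable assessed value = min($1,657,154.4, $1,655,562) = $1,655,562 (cap binds)
Kestrel County: $1,655,562 × 0.00778 = $12,880.27236
Stonebridge Unified SD: $1,655,562 × 0.01549 = $25,644.65538
Regional Park District: $1,655,562 × 0.00388 = $6,423.58056
Total = $44,948.5083

$44,949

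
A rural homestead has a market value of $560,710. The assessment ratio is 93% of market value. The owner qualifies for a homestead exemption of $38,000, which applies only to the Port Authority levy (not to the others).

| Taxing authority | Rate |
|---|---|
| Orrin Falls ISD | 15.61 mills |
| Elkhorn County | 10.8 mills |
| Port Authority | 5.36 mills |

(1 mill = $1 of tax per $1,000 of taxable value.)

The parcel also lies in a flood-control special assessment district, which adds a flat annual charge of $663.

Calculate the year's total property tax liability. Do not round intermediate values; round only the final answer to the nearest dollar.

Assessed value = $560,710 × 0.93 = $521,460.3
Orrin Falls ISD: $521,460.3 × 0.01561 = $8,139.995283
Elkhorn County: $521,460.3 × 0.0108 = $5,631.77124
Port Authority: ($521,460.3 − $38,000) × 0.00536 = $483,460.3 × 0.00536 = $2,591.347208
Levies subtotal = $16,363.113731
Total = $16,363.113731 + $663 = $17,026.113731

$17,026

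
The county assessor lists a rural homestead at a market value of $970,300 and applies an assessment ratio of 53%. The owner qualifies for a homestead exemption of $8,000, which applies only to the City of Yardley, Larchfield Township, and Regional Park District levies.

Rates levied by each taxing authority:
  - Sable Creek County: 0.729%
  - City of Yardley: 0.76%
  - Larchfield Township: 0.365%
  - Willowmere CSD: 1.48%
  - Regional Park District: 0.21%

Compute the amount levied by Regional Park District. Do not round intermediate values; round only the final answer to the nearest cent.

Assessed value = $970,300 × 0.53 = $514,259
Regional Park District taxable value = $514,259 − $8,000 = $506,259
Regional Park District levy = $506,259 × 0.0021 = $1,063.1439

$1,063.14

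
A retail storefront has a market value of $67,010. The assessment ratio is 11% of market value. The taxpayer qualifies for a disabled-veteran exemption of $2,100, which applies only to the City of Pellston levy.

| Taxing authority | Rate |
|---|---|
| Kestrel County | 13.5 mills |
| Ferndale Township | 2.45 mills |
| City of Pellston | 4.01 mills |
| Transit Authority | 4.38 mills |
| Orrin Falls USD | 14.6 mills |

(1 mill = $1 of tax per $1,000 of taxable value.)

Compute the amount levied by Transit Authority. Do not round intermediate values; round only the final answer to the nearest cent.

$32.29

Assessed value = $67,010 × 0.11 = $7,371.1
Transit Authority taxable value = $7,371.1 (exemption does not apply)
Transit Authority levy = $7,371.1 × 0.00438 = $32.285418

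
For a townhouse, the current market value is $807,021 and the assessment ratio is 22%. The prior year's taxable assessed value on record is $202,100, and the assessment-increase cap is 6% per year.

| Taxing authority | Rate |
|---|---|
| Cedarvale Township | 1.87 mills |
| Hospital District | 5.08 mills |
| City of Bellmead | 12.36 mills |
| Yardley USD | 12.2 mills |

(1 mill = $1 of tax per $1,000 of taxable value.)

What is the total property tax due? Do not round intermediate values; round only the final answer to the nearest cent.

Uncapped assessed value = $807,021 × 0.22 = $177,544.62
Cap limit = $202,100 × 1.06 = $214,226
Taxable assessed value = min($177,544.62, $214,226) = $177,544.62 (cap does not bind)
Cedarvale Township: $177,544.62 × 0.00187 = $332.0084394
Hospital District: $177,544.62 × 0.00508 = $901.9266696
City of Bellmead: $177,544.62 × 0.01236 = $2,194.4515032
Yardley USD: $177,544.62 × 0.0122 = $2,166.044364
Total = $5,594.4309762

$5,594.43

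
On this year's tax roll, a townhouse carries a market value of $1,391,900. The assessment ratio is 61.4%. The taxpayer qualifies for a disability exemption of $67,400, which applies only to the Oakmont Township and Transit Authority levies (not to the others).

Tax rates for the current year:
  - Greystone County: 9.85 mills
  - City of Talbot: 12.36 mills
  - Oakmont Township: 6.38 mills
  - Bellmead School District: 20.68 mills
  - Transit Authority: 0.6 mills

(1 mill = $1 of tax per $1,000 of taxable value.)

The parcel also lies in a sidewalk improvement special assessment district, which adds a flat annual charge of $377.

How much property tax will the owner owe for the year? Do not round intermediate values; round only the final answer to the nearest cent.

Assessed value = $1,391,900 × 0.614 = $854,626.6
Greystone County: $854,626.6 × 0.00985 = $8,418.07201
City of Talbot: $854,626.6 × 0.01236 = $10,563.184776
Oakmont Township: ($854,626.6 − $67,400) × 0.00638 = $787,226.6 × 0.00638 = $5,022.505708
Bellmead School District: $854,626.6 × 0.02068 = $17,673.678088
Transit Authority: ($854,626.6 − $67,400) × 0.0006 = $787,226.6 × 0.0006 = $472.33596
Levies subtotal = $42,149.776542
Total = $42,149.776542 + $377 = $42,526.776542

$42,526.78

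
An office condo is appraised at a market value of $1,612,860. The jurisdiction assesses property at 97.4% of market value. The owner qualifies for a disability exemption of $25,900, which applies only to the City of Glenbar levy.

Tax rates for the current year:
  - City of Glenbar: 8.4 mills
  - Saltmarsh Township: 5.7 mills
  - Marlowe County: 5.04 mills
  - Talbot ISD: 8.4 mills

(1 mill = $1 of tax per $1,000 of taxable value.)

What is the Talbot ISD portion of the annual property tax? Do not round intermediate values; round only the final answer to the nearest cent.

Assessed value = $1,612,860 × 0.974 = $1,570,925.64
Talbot ISD taxable value = $1,570,925.64 (exemption does not apply)
Talbot ISD levy = $1,570,925.64 × 0.0084 = $13,195.775376

$13,195.78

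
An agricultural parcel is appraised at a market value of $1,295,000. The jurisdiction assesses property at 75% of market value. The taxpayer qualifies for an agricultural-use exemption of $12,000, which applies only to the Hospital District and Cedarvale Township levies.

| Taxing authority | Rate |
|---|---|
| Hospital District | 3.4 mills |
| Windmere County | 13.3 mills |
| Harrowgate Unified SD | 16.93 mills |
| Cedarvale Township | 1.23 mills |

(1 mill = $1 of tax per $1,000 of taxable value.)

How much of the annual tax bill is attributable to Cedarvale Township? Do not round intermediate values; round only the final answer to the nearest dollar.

$1,180

Assessed value = $1,295,000 × 0.75 = $971,250
Cedarvale Township taxable value = $971,250 − $12,000 = $959,250
Cedarvale Township levy = $959,250 × 0.00123 = $1,179.8775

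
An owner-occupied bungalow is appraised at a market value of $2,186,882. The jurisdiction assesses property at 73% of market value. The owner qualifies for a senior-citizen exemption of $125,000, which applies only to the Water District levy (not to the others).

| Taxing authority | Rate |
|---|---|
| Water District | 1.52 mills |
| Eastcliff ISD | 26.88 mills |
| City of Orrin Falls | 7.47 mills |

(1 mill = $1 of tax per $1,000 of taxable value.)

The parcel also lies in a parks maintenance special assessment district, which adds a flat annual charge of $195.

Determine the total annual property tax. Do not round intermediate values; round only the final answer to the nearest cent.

$57,268.72

Assessed value = $2,186,882 × 0.73 = $1,596,423.86
Water District: ($1,596,423.86 − $125,000) × 0.00152 = $1,471,423.86 × 0.00152 = $2,236.5642672
Eastcliff ISD: $1,596,423.86 × 0.02688 = $42,911.8733568
City of Orrin Falls: $1,596,423.86 × 0.00747 = $11,925.2862342
Levies subtotal = $57,073.7238582
Total = $57,073.7238582 + $195 = $57,268.7238582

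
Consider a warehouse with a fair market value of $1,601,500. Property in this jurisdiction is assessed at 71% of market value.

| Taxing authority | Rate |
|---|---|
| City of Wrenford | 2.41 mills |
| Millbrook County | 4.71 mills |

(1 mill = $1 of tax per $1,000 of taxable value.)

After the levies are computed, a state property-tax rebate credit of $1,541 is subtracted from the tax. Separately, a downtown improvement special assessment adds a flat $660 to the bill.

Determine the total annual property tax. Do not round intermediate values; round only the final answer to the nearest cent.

Assessed value = $1,601,500 × 0.71 = $1,137,065
City of Wrenford: $1,137,065 × 0.00241 = $2,740.32665
Millbrook County: $1,137,065 × 0.00471 = $5,355.57615
Levies subtotal = $8,095.9028
After credit = $8,095.9028 − $1,541 = $6,554.9028
Total = $6,554.9028 + $660 = $7,214.9028

$7,214.90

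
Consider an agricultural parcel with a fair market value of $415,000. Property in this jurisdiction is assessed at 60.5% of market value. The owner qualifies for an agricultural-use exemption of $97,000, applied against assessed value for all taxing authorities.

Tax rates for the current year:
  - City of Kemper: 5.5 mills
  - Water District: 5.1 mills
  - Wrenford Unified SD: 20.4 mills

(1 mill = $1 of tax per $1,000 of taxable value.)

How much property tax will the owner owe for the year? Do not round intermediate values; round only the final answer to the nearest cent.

Assessed value = $415,000 × 0.605 = $251,075
Taxable value = $251,075 − $97,000 = $154,075
City of Kemper: $154,075 × 0.0055 = $847.4125
Water District: $154,075 × 0.0051 = $785.7825
Wrenford Unified SD: $154,075 × 0.0204 = $3,143.13
Total = $847.4125 + $785.7825 + $3,143.13 = $4,776.325

$4,776.33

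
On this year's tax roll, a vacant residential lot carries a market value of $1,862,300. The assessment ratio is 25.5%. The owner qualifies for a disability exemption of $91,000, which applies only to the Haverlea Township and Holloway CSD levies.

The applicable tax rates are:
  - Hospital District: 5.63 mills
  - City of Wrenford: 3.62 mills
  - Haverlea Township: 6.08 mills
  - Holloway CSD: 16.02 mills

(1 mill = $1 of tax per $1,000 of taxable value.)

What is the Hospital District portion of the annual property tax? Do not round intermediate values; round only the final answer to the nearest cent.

Assessed value = $1,862,300 × 0.255 = $474,886.5
Hospital District taxable value = $474,886.5 (exemption does not apply)
Hospital District levy = $474,886.5 × 0.00563 = $2,673.610995

$2,673.61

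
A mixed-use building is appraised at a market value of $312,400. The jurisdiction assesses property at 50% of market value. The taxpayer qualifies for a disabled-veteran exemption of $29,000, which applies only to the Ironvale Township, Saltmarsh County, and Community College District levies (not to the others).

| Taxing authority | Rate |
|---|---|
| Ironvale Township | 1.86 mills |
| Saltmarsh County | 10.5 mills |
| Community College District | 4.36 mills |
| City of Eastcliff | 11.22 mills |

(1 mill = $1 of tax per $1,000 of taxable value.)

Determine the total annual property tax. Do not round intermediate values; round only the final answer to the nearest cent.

$3,879.35

Assessed value = $312,400 × 0.5 = $156,200
Ironvale Township: ($156,200 − $29,000) × 0.00186 = $127,200 × 0.00186 = $236.592
Saltmarsh County: ($156,200 − $29,000) × 0.0105 = $127,200 × 0.0105 = $1,335.6
Community College District: ($156,200 − $29,000) × 0.00436 = $127,200 × 0.00436 = $554.592
City of Eastcliff: $156,200 × 0.01122 = $1,752.564
Total = $3,879.348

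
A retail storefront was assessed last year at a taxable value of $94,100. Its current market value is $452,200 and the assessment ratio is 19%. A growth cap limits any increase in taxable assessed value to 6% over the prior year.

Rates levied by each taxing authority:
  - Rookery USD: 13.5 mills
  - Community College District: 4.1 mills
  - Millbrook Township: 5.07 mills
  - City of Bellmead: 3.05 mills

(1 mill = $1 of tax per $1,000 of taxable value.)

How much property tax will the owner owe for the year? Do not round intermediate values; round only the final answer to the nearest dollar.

Uncapped assessed value = $452,200 × 0.19 = $85,918
Cap limit = $94,100 × 1.06 = $99,746
Taxable assessed value = min($85,918, $99,746) = $85,918 (cap does not bind)
Rookery USD: $85,918 × 0.0135 = $1,159.893
Community College District: $85,918 × 0.0041 = $352.2638
Millbrook Township: $85,918 × 0.00507 = $435.60426
City of Bellmead: $85,918 × 0.00305 = $262.0499
Total = $2,209.81096

$2,210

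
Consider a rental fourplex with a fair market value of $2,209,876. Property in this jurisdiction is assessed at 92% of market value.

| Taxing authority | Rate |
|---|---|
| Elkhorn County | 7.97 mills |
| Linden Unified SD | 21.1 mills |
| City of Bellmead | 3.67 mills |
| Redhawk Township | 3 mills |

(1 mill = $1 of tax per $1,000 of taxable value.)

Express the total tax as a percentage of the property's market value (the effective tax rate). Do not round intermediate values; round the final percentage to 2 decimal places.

Assessed value = $2,209,876 × 0.92 = $2,033,085.92
Elkhorn County: $2,033,085.92 × 0.00797 = $16,203.6947824
Linden Unified SD: $2,033,085.92 × 0.0211 = $42,898.112912
City of Bellmead: $2,033,085.92 × 0.00367 = $7,461.4253264
Redhawk Township: $2,033,085.92 × 0.003 = $6,099.25776
Total tax = $72,662.4907808
Effective rate = $72,662.4907808 ÷ $2,209,876 = 3.29% of market value

3.29%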